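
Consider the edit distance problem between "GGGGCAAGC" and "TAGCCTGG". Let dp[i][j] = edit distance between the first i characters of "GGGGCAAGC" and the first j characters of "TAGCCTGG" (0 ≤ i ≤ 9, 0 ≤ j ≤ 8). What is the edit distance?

6

   ''  T  A  G  C  C  T  G  G
''  0  1  2  3  4  5  6  7  8
 G  1  1  2  2  3  4  5  6  7
 G  2  2  2  2  3  4  5  5  6
 G  3  3  3  2  3  4  5  5  5
 G  4  4  4  3  3  4  5  5  5
 C  5  5  5  4  3  3  4  5  6
 A  6  6  5  5  4  4  4  5  6
 A  7  7  6  6  5  5  5  5  6
 G  8  8  7  6  6  6  6  5  5
 C  9  9  8  7  6  6  7  6  6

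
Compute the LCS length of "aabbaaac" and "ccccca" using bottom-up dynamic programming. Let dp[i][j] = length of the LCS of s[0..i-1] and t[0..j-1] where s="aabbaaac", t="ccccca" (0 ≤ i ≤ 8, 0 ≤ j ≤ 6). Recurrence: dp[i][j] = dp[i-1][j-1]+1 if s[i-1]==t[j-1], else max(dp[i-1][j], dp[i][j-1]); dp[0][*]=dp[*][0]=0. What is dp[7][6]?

   ''  c  c  c  c  c  a
''  0  0  0  0  0  0  0
 a  0  0  0  0  0  0  1
 a  0  0  0  0  0  0  1
 b  0  0  0  0  0  0  1
 b  0  0  0  0  0  0  1
 a  0  0  0  0  0  0  1
 a  0  0  0  0  0  0  1
 a  0  0  0  0  0  0  1
 c  0  1  1  1  1  1  1

1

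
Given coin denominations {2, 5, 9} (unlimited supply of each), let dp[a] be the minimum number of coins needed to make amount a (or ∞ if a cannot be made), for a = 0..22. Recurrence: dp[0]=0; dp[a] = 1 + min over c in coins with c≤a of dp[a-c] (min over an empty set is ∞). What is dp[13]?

 a  0  1  2  3  4  5  6  7  8  9 10 11 12 13 14 15 16 17 18 19 20 21 22
dp  0  -  1  -  2  1  3  2  4  1  2  2  3  3  2  3  3  4  2  3  3  4  4
(- denotes ∞ / unreachable)

3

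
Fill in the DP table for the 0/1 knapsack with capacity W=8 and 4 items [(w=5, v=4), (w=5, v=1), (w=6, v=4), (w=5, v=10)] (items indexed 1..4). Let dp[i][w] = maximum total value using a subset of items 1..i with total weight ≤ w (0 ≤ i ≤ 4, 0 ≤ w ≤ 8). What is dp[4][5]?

i\w   0   1   2   3   4   5   6   7   8
  0   0   0   0   0   0   0   0   0   0
  1   0   0   0   0   0   4   4   4   4
  2   0   0   0   0   0   4   4   4   4
  3   0   0   0   0   0   4   4   4   4
  4   0   0   0   0   0  10  10  10  10

10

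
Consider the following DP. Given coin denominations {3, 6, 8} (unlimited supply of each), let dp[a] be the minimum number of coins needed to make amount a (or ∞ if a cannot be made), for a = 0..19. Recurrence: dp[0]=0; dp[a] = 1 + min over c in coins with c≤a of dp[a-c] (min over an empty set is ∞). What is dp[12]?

2

 a  0  1  2  3  4  5  6  7  8  9 10 11 12 13 14 15 16 17 18 19
dp  0  -  -  1  -  -  1  -  1  2  -  2  2  -  2  3  2  3  3  3
(- denotes ∞ / unreachable)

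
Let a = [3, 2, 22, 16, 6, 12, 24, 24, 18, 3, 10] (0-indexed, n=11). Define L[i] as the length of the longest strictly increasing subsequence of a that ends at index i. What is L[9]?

   i    0    1    2    3    4    5    6    7    8    9   10
a[i]    3    2   22   16    6   12   24   24   18    3   10
L[i]    1    1    2    2    2    3    4    4    4    2    3

2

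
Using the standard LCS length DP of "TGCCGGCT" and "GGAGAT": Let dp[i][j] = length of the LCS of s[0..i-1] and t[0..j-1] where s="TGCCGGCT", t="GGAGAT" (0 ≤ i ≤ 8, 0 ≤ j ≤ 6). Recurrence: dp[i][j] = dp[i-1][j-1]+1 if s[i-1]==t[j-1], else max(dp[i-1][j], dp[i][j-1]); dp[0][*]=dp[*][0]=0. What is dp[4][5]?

   ''  G  G  A  G  A  T
''  0  0  0  0  0  0  0
 T  0  0  0  0  0  0  1
 G  0  1  1  1  1  1  1
 C  0  1  1  1  1  1  1
 C  0  1  1  1  1  1  1
 G  0  1  2  2  2  2  2
 G  0  1  2  2  3  3  3
 C  0  1  2  2  3  3  3
 T  0  1  2  2  3  3  4

1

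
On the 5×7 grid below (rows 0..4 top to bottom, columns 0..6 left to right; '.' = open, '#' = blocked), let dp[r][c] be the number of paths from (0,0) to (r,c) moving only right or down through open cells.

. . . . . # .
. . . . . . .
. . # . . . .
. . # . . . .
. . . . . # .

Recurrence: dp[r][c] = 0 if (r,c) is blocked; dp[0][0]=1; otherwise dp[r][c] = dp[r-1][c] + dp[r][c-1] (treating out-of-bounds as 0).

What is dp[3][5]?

27

r\c   0   1   2   3   4   5   6
  0   1   1   1   1   1   0   0
  1   1   2   3   4   5   5   5
  2   1   3   0   4   9  14  19
  3   1   4   0   4  13  27  46
  4   1   5   5   9  22   0  46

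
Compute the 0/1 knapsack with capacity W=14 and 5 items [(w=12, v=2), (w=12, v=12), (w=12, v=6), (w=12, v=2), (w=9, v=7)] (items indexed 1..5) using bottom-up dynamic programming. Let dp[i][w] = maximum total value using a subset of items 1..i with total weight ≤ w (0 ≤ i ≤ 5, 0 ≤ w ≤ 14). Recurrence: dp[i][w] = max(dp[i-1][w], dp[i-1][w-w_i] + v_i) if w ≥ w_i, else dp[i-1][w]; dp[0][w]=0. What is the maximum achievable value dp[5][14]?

12

i\w   0   1   2   3   4   5   6   7   8   9  10  11  12  13  14
  0   0   0   0   0   0   0   0   0   0   0   0   0   0   0   0
  1   0   0   0   0   0   0   0   0   0   0   0   0   2   2   2
  2   0   0   0   0   0   0   0   0   0   0   0   0  12  12  12
  3   0   0   0   0   0   0   0   0   0   0   0   0  12  12  12
  4   0   0   0   0   0   0   0   0   0   0   0   0  12  12  12
  5   0   0   0   0   0   0   0   0   0   7   7   7  12  12  12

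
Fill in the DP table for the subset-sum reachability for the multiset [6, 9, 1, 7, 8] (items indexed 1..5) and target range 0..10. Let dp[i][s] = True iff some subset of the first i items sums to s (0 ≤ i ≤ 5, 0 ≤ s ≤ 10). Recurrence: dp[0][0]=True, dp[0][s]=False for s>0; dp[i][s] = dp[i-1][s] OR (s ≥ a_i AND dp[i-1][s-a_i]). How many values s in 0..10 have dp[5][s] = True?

7

i\s   0   1   2   3   4   5   6   7   8   9  10
  0   T   F   F   F   F   F   F   F   F   F   F
  1   T   F   F   F   F   F   T   F   F   F   F
  2   T   F   F   F   F   F   T   F   F   T   F
  3   T   T   F   F   F   F   T   T   F   T   T
  4   T   T   F   F   F   F   T   T   T   T   T
  5   T   T   F   F   F   F   T   T   T   T   T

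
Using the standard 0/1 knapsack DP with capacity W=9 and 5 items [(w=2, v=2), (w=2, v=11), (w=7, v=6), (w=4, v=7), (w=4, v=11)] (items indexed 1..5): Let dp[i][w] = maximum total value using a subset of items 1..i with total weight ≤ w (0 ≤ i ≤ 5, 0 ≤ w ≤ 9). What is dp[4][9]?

20

i\w   0   1   2   3   4   5   6   7   8   9
  0   0   0   0   0   0   0   0   0   0   0
  1   0   0   2   2   2   2   2   2   2   2
  2   0   0  11  11  13  13  13  13  13  13
  3   0   0  11  11  13  13  13  13  13  17
  4   0   0  11  11  13  13  18  18  20  20
  5   0   0  11  11  13  13  22  22  24  24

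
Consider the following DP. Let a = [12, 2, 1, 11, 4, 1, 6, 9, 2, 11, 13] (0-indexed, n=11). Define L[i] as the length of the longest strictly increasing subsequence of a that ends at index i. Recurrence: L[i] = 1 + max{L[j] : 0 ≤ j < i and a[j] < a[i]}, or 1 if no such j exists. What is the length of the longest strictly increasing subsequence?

   i    0    1    2    3    4    5    6    7    8    9   10
a[i]   12    2    1   11    4    1    6    9    2   11   13
L[i]    1    1    1    2    2    1    3    4    2    5    6

6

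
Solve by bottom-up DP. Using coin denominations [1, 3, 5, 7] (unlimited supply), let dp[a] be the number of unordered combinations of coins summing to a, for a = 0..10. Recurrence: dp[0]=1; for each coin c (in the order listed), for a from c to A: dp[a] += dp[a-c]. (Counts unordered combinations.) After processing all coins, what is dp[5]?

after  coin     0     1     2     3     4     5     6     7     8     9    10
          1     1     1     1     1     1     1     1     1     1     1     1
          3     1     1     1     2     2     2     3     3     3     4     4
          5     1     1     1     2     2     3     4     4     5     6     7
          7     1     1     1     2     2     3     4     5     6     7     9

3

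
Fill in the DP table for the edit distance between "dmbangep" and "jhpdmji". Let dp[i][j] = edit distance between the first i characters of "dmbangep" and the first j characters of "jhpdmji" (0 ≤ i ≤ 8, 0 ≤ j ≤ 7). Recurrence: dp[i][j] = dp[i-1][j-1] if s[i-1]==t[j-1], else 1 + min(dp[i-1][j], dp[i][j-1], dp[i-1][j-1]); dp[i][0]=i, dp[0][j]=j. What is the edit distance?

8

   ''  j  h  p  d  m  j  i
''  0  1  2  3  4  5  6  7
 d  1  1  2  3  3  4  5  6
 m  2  2  2  3  4  3  4  5
 b  3  3  3  3  4  4  4  5
 a  4  4  4  4  4  5  5  5
 n  5  5  5  5  5  5  6  6
 g  6  6  6  6  6  6  6  7
 e  7  7  7  7  7  7  7  7
 p  8  8  8  7  8  8  8  8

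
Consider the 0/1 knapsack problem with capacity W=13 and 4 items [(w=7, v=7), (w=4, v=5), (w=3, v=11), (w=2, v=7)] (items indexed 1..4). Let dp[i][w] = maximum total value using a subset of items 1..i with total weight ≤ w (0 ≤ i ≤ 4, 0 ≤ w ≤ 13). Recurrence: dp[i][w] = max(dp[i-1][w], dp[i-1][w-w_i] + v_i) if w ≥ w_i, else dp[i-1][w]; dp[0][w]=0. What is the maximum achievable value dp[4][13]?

25

i\w   0   1   2   3   4   5   6   7   8   9  10  11  12  13
  0   0   0   0   0   0   0   0   0   0   0   0   0   0   0
  1   0   0   0   0   0   0   0   7   7   7   7   7   7   7
  2   0   0   0   0   5   5   5   7   7   7   7  12  12  12
  3   0   0   0  11  11  11  11  16  16  16  18  18  18  18
  4   0   0   7  11  11  18  18  18  18  23  23  23  25  25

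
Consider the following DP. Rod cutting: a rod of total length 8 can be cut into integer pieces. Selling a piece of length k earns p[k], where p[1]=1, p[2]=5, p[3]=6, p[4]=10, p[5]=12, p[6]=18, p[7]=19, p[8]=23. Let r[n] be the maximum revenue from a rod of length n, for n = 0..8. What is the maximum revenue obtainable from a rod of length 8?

23

   n    0    1    2    3    4    5    6    7    8
r[n]    0    1    5    6   10   12   18   19   23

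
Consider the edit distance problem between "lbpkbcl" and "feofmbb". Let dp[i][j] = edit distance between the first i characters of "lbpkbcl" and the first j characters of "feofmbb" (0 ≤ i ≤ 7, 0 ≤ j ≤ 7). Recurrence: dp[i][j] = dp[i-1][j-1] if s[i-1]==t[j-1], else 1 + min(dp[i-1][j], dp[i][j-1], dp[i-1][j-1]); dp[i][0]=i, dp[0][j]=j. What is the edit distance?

7

   ''  f  e  o  f  m  b  b
''  0  1  2  3  4  5  6  7
 l  1  1  2  3  4  5  6  7
 b  2  2  2  3  4  5  5  6
 p  3  3  3  3  4  5  6  6
 k  4  4  4  4  4  5  6  7
 b  5  5  5  5  5  5  5  6
 c  6  6  6  6  6  6  6  6
 l  7  7  7  7  7  7  7  7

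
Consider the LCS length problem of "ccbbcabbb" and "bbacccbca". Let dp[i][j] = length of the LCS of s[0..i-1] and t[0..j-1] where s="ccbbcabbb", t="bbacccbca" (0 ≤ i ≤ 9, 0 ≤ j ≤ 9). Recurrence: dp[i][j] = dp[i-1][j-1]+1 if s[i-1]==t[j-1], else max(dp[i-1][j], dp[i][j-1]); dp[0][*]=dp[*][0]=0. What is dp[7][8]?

   ''  b  b  a  c  c  c  b  c  a
''  0  0  0  0  0  0  0  0  0  0
 c  0  0  0  0  1  1  1  1  1  1
 c  0  0  0  0  1  2  2  2  2  2
 b  0  1  1  1  1  2  2  3  3  3
 b  0  1  2  2  2  2  2  3  3  3
 c  0  1  2  2  3  3  3  3  4  4
 a  0  1  2  3  3  3  3  3  4  5
 b  0  1  2  3  3  3  3  4  4  5
 b  0  1  2  3  3  3  3  4  4  5
 b  0  1  2  3  3  3  3  4  4  5

4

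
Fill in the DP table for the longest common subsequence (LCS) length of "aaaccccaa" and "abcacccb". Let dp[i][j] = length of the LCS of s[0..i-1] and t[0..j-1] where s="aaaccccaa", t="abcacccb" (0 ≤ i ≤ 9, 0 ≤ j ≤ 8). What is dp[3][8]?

2

   ''  a  b  c  a  c  c  c  b
''  0  0  0  0  0  0  0  0  0
 a  0  1  1  1  1  1  1  1  1
 a  0  1  1  1  2  2  2  2  2
 a  0  1  1  1  2  2  2  2  2
 c  0  1  1  2  2  3  3  3  3
 c  0  1  1  2  2  3  4  4  4
 c  0  1  1  2  2  3  4  5  5
 c  0  1  1  2  2  3  4  5  5
 a  0  1  1  2  3  3  4  5  5
 a  0  1  1  2  3  3  4  5  5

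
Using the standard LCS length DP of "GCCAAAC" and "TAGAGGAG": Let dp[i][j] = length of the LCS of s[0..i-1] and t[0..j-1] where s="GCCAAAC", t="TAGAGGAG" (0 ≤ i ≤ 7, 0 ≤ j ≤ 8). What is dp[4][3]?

   ''  T  A  G  A  G  G  A  G
''  0  0  0  0  0  0  0  0  0
 G  0  0  0  1  1  1  1  1  1
 C  0  0  0  1  1  1  1  1  1
 C  0  0  0  1  1  1  1  1  1
 A  0  0  1  1  2  2  2  2  2
 A  0  0  1  1  2  2  2  3  3
 A  0  0  1  1  2  2  2  3  3
 C  0  0  1  1  2  2  2  3  3

1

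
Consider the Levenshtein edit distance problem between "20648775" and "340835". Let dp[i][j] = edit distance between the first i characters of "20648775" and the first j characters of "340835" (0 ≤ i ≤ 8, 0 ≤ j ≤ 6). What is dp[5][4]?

4

   ''  3  4  0  8  3  5
''  0  1  2  3  4  5  6
 2  1  1  2  3  4  5  6
 0  2  2  2  2  3  4  5
 6  3  3  3  3  3  4  5
 4  4  4  3  4  4  4  5
 8  5  5  4  4  4  5  5
 7  6  6  5  5  5  5  6
 7  7  7  6  6  6  6  6
 5  8  8  7  7  7  7  6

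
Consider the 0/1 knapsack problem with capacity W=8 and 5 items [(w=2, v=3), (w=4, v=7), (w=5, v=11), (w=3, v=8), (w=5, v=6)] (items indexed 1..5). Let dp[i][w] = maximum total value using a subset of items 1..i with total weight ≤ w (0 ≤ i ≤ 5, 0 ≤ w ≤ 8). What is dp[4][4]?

i\w   0   1   2   3   4   5   6   7   8
  0   0   0   0   0   0   0   0   0   0
  1   0   0   3   3   3   3   3   3   3
  2   0   0   3   3   7   7  10  10  10
  3   0   0   3   3   7  11  11  14  14
  4   0   0   3   8   8  11  11  15  19
  5   0   0   3   8   8  11  11  15  19

8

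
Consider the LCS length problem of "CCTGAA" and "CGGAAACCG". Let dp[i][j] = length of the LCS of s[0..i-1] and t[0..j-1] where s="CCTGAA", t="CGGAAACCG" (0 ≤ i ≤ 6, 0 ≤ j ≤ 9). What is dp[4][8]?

2

   ''  C  G  G  A  A  A  C  C  G
''  0  0  0  0  0  0  0  0  0  0
 C  0  1  1  1  1  1  1  1  1  1
 C  0  1  1  1  1  1  1  2  2  2
 T  0  1  1  1  1  1  1  2  2  2
 G  0  1  2  2  2  2  2  2  2  3
 A  0  1  2  2  3  3  3  3  3  3
 A  0  1  2  2  3  4  4  4  4  4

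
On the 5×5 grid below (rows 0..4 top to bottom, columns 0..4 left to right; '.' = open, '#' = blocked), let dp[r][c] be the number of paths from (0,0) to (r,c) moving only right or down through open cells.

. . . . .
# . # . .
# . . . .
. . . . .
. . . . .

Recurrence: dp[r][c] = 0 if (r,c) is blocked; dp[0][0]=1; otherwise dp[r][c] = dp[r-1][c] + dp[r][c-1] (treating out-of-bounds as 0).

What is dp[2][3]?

r\c   0   1   2   3   4
  0   1   1   1   1   1
  1   0   1   0   1   2
  2   0   1   1   2   4
  3   0   1   2   4   8
  4   0   1   3   7  15

2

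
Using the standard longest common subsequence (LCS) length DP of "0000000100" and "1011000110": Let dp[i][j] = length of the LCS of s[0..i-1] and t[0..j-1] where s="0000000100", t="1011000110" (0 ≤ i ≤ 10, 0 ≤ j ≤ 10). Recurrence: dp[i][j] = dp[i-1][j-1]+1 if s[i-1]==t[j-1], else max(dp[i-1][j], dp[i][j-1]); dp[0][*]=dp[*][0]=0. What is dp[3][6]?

   ''  1  0  1  1  0  0  0  1  1  0
''  0  0  0  0  0  0  0  0  0  0  0
 0  0  0  1  1  1  1  1  1  1  1  1
 0  0  0  1  1  1  2  2  2  2  2  2
 0  0  0  1  1  1  2  3  3  3  3  3
 0  0  0  1  1  1  2  3  4  4  4  4
 0  0  0  1  1  1  2  3  4  4  4  5
 0  0  0  1  1  1  2  3  4  4  4  5
 0  0  0  1  1  1  2  3  4  4  4  5
 1  0  1  1  2  2  2  3  4  5  5  5
 0  0  1  2  2  2  3  3  4  5  5  6
 0  0  1  2  2  2  3  4  4  5  5  6

3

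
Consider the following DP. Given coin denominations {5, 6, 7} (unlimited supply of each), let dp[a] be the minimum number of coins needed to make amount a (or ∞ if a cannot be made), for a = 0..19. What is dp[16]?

3

 a  0  1  2  3  4  5  6  7  8  9 10 11 12 13 14 15 16 17 18 19
dp  0  -  -  -  -  1  1  1  -  -  2  2  2  2  2  3  3  3  3  3
(- denotes ∞ / unreachable)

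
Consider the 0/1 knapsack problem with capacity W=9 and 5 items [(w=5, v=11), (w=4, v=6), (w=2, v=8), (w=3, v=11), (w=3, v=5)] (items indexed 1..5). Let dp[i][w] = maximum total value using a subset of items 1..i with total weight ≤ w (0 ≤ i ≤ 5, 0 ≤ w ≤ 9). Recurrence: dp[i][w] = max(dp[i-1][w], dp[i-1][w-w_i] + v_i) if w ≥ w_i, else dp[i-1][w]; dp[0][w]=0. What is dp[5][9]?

25

i\w   0   1   2   3   4   5   6   7   8   9
  0   0   0   0   0   0   0   0   0   0   0
  1   0   0   0   0   0  11  11  11  11  11
  2   0   0   0   0   6  11  11  11  11  17
  3   0   0   8   8   8  11  14  19  19  19
  4   0   0   8  11  11  19  19  19  22  25
  5   0   0   8  11  11  19  19  19  24  25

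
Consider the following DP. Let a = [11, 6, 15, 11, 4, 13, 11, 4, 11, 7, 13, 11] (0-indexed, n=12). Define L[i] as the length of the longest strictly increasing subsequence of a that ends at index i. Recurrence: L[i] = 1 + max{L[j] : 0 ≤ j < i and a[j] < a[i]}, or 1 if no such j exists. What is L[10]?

3

   i    0    1    2    3    4    5    6    7    8    9   10   11
a[i]   11    6   15   11    4   13   11    4   11    7   13   11
L[i]    1    1    2    2    1    3    2    1    2    2    3    3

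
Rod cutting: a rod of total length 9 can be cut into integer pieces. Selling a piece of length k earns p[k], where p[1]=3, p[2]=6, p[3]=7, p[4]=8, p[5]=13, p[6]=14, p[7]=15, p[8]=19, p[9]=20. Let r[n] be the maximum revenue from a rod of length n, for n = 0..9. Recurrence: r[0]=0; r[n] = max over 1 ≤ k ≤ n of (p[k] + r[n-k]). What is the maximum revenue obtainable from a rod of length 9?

   n    0    1    2    3    4    5    6    7    8    9
r[n]    0    3    6    9   12   15   18   21   24   27

27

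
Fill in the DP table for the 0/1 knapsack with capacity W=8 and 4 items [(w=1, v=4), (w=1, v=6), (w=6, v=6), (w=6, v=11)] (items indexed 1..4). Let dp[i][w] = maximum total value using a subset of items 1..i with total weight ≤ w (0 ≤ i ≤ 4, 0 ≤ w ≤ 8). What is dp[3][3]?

i\w   0   1   2   3   4   5   6   7   8
  0   0   0   0   0   0   0   0   0   0
  1   0   4   4   4   4   4   4   4   4
  2   0   6  10  10  10  10  10  10  10
  3   0   6  10  10  10  10  10  12  16
  4   0   6  10  10  10  10  11  17  21

10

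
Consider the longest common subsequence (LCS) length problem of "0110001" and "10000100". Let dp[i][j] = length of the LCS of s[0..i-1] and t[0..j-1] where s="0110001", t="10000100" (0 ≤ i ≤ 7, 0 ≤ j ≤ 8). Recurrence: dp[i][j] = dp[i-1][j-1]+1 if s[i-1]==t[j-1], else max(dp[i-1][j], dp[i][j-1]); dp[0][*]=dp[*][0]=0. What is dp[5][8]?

4

   ''  1  0  0  0  0  1  0  0
''  0  0  0  0  0  0  0  0  0
 0  0  0  1  1  1  1  1  1  1
 1  0  1  1  1  1  1  2  2  2
 1  0  1  1  1  1  1  2  2  2
 0  0  1  2  2  2  2  2  3  3
 0  0  1  2  3  3  3  3  3  4
 0  0  1  2  3  4  4  4  4  4
 1  0  1  2  3  4  4  5  5  5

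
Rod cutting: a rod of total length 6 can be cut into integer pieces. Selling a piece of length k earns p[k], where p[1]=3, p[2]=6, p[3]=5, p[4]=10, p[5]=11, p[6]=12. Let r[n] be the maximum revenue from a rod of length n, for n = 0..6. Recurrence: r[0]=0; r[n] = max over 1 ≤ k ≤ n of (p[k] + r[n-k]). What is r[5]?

   n    0    1    2    3    4    5    6
r[n]    0    3    6    9   12   15   18

15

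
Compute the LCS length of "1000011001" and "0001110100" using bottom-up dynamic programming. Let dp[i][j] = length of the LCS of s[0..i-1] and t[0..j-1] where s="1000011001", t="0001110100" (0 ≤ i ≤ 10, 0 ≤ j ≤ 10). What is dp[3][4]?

2

   ''  0  0  0  1  1  1  0  1  0  0
''  0  0  0  0  0  0  0  0  0  0  0
 1  0  0  0  0  1  1  1  1  1  1  1
 0  0  1  1  1  1  1  1  2  2  2  2
 0  0  1  2  2  2  2  2  2  2  3  3
 0  0  1  2  3  3  3  3  3  3  3  4
 0  0  1  2  3  3  3  3  4  4  4  4
 1  0  1  2  3  4  4  4  4  5  5  5
 1  0  1  2  3  4  5  5  5  5  5  5
 0  0  1  2  3  4  5  5  6  6  6  6
 0  0  1  2  3  4  5  5  6  6  7  7
 1  0  1  2  3  4  5  6  6  7  7  7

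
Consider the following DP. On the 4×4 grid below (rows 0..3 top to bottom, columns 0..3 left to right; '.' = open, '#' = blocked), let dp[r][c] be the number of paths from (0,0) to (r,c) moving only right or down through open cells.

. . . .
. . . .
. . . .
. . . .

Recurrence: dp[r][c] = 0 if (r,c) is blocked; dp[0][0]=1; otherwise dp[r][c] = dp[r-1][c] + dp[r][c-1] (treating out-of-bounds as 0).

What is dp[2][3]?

r\c   0   1   2   3
  0   1   1   1   1
  1   1   2   3   4
  2   1   3   6  10
  3   1   4  10  20

10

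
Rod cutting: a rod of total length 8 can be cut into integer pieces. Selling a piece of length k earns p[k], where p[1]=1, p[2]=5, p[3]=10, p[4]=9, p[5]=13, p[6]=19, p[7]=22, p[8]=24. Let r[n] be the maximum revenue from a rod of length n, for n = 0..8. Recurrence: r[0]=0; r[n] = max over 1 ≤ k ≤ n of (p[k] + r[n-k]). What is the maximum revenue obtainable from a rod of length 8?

25

   n    0    1    2    3    4    5    6    7    8
r[n]    0    1    5   10   11   15   20   22   25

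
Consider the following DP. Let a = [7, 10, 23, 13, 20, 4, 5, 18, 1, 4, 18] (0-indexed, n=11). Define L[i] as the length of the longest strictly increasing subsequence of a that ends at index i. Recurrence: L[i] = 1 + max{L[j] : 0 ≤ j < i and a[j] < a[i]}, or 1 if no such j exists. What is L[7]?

4

   i    0    1    2    3    4    5    6    7    8    9   10
a[i]    7   10   23   13   20    4    5   18    1    4   18
L[i]    1    2    3    3    4    1    2    4    1    2    4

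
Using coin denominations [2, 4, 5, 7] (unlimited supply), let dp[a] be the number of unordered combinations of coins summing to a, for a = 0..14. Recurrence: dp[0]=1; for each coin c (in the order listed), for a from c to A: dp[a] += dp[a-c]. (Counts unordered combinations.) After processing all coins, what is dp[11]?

4

after  coin     0     1     2     3     4     5     6     7     8     9    10    11    12    13    14
          2     1     0     1     0     1     0     1     0     1     0     1     0     1     0     1
          4     1     0     1     0     2     0     2     0     3     0     3     0     4     0     4
          5     1     0     1     0     2     1     2     1     3     2     4     2     5     3     6
          7     1     0     1     0     2     1     2     2     3     3     4     4     6     5     8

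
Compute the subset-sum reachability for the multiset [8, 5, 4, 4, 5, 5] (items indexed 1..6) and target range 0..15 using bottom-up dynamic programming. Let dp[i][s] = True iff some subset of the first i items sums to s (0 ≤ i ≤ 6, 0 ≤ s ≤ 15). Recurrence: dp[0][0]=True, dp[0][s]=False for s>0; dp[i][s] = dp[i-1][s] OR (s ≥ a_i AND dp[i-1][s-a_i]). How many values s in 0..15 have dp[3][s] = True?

7

i\s   0   1   2   3   4   5   6   7   8   9  10  11  12  13  14  15
  0   T   F   F   F   F   F   F   F   F   F   F   F   F   F   F   F
  1   T   F   F   F   F   F   F   F   T   F   F   F   F   F   F   F
  2   T   F   F   F   F   T   F   F   T   F   F   F   F   T   F   F
  3   T   F   F   F   T   T   F   F   T   T   F   F   T   T   F   F
  4   T   F   F   F   T   T   F   F   T   T   F   F   T   T   F   F
  5   T   F   F   F   T   T   F   F   T   T   T   F   T   T   T   F
  6   T   F   F   F   T   T   F   F   T   T   T   F   T   T   T   T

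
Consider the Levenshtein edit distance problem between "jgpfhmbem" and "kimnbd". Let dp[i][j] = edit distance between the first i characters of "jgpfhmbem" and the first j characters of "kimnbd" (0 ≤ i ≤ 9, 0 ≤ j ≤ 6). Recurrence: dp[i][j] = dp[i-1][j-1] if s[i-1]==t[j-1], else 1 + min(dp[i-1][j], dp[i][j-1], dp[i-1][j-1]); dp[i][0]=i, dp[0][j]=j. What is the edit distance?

8

   ''  k  i  m  n  b  d
''  0  1  2  3  4  5  6
 j  1  1  2  3  4  5  6
 g  2  2  2  3  4  5  6
 p  3  3  3  3  4  5  6
 f  4  4  4  4  4  5  6
 h  5  5  5  5  5  5  6
 m  6  6  6  5  6  6  6
 b  7  7  7  6  6  6  7
 e  8  8  8  7  7  7  7
 m  9  9  9  8  8  8  8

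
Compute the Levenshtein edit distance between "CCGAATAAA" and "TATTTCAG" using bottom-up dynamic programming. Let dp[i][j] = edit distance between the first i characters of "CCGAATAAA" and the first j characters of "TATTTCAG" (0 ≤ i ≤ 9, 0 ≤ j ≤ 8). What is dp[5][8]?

7

   ''  T  A  T  T  T  C  A  G
''  0  1  2  3  4  5  6  7  8
 C  1  1  2  3  4  5  5  6  7
 C  2  2  2  3  4  5  5  6  7
 G  3  3  3  3  4  5  6  6  6
 A  4  4  3  4  4  5  6  6  7
 A  5  5  4  4  5  5  6  6  7
 T  6  5  5  4  4  5  6  7  7
 A  7  6  5  5  5  5  6  6  7
 A  8  7  6  6  6  6  6  6  7
 A  9  8  7  7  7  7  7  6  7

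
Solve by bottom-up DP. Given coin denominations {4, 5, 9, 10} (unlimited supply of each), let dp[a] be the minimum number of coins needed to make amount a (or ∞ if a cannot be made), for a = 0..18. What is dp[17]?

 a  0  1  2  3  4  5  6  7  8  9 10 11 12 13 14 15 16 17 18
dp  0  -  -  -  1  1  -  -  2  1  1  -  3  2  2  2  4  3  2
(- denotes ∞ / unreachable)

3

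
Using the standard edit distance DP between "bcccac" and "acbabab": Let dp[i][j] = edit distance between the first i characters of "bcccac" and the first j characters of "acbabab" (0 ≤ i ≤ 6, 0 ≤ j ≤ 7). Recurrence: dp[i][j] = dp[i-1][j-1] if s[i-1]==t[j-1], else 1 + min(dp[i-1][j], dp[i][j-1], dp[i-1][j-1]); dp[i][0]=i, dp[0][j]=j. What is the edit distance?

   ''  a  c  b  a  b  a  b
''  0  1  2  3  4  5  6  7
 b  1  1  2  2  3  4  5  6
 c  2  2  1  2  3  4  5  6
 c  3  3  2  2  3  4  5  6
 c  4  4  3  3  3  4  5  6
 a  5  4  4  4  3  4  4  5
 c  6  5  4  5  4  4  5  5

5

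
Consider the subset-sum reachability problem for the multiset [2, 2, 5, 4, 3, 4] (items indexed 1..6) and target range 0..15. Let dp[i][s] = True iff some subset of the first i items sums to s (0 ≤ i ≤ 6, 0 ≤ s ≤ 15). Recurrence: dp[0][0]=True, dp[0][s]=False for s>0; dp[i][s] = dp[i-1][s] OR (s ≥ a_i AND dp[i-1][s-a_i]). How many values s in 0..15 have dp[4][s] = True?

i\s   0   1   2   3   4   5   6   7   8   9  10  11  12  13  14  15
  0   T   F   F   F   F   F   F   F   F   F   F   F   F   F   F   F
  1   T   F   T   F   F   F   F   F   F   F   F   F   F   F   F   F
  2   T   F   T   F   T   F   F   F   F   F   F   F   F   F   F   F
  3   T   F   T   F   T   T   F   T   F   T   F   F   F   F   F   F
  4   T   F   T   F   T   T   T   T   T   T   F   T   F   T   F   F
  5   T   F   T   T   T   T   T   T   T   T   T   T   T   T   T   F
  6   T   F   T   T   T   T   T   T   T   T   T   T   T   T   T   T

10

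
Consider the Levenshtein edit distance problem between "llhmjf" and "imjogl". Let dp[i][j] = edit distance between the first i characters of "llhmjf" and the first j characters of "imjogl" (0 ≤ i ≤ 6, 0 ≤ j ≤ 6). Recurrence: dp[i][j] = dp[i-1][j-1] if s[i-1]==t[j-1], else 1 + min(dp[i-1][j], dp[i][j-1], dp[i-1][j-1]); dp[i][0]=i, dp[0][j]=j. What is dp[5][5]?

   ''  i  m  j  o  g  l
''  0  1  2  3  4  5  6
 l  1  1  2  3  4  5  5
 l  2  2  2  3  4  5  5
 h  3  3  3  3  4  5  6
 m  4  4  3  4  4  5  6
 j  5  5  4  3  4  5  6
 f  6  6  5  4  4  5  6

5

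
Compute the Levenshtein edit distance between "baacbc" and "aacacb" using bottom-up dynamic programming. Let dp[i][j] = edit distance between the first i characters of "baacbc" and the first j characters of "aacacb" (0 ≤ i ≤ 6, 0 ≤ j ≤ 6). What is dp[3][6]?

4

   ''  a  a  c  a  c  b
''  0  1  2  3  4  5  6
 b  1  1  2  3  4  5  5
 a  2  1  1  2  3  4  5
 a  3  2  1  2  2  3  4
 c  4  3  2  1  2  2  3
 b  5  4  3  2  2  3  2
 c  6  5  4  3  3  2  3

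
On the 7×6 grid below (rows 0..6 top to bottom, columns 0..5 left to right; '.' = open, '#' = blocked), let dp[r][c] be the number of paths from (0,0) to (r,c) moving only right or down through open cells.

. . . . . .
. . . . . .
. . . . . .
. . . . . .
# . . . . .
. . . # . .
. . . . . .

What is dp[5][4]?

r\c   0   1   2   3   4   5
  0   1   1   1   1   1   1
  1   1   2   3   4   5   6
  2   1   3   6  10  15  21
  3   1   4  10  20  35  56
  4   0   4  14  34  69 125
  5   0   4  18   0  69 194
  6   0   4  22  22  91 285

69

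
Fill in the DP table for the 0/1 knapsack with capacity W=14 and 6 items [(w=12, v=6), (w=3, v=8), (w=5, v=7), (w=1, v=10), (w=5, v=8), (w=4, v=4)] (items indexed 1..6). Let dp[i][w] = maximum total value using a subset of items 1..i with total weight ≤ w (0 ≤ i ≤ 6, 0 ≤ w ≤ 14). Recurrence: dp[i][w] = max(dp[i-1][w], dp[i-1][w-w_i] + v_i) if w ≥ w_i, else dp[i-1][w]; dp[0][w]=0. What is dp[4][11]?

25

i\w   0   1   2   3   4   5   6   7   8   9  10  11  12  13  14
  0   0   0   0   0   0   0   0   0   0   0   0   0   0   0   0
  1   0   0   0   0   0   0   0   0   0   0   0   0   6   6   6
  2   0   0   0   8   8   8   8   8   8   8   8   8   8   8   8
  3   0   0   0   8   8   8   8   8  15  15  15  15  15  15  15
  4   0  10  10  10  18  18  18  18  18  25  25  25  25  25  25
  5   0  10  10  10  18  18  18  18  18  26  26  26  26  26  33
  6   0  10  10  10  18  18  18  18  22  26  26  26  26  30  33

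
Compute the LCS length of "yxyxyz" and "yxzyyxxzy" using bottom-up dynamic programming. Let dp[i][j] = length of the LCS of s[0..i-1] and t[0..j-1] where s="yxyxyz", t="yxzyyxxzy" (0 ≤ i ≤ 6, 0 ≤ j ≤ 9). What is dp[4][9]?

4

   ''  y  x  z  y  y  x  x  z  y
''  0  0  0  0  0  0  0  0  0  0
 y  0  1  1  1  1  1  1  1  1  1
 x  0  1  2  2  2  2  2  2  2  2
 y  0  1  2  2  3  3  3  3  3  3
 x  0  1  2  2  3  3  4  4  4  4
 y  0  1  2  2  3  4  4  4  4  5
 z  0  1  2  3  3  4  4  4  5  5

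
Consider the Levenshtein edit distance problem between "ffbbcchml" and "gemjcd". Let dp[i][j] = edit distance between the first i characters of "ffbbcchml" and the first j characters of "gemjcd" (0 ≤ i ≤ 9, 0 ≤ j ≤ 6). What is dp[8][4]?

8

   ''  g  e  m  j  c  d
''  0  1  2  3  4  5  6
 f  1  1  2  3  4  5  6
 f  2  2  2  3  4  5  6
 b  3  3  3  3  4  5  6
 b  4  4  4  4  4  5  6
 c  5  5  5  5  5  4  5
 c  6  6  6  6  6  5  5
 h  7  7  7  7  7  6  6
 m  8  8  8  7  8  7  7
 l  9  9  9  8  8  8  8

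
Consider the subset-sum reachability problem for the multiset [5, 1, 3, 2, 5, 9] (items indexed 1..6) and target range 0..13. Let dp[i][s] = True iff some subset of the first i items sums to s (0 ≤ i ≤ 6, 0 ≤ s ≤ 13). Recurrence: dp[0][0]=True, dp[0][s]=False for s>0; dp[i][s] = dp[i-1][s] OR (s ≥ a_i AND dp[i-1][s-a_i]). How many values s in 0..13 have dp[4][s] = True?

12

i\s   0   1   2   3   4   5   6   7   8   9  10  11  12  13
  0   T   F   F   F   F   F   F   F   F   F   F   F   F   F
  1   T   F   F   F   F   T   F   F   F   F   F   F   F   F
  2   T   T   F   F   F   T   T   F   F   F   F   F   F   F
  3   T   T   F   T   T   T   T   F   T   T   F   F   F   F
  4   T   T   T   T   T   T   T   T   T   T   T   T   F   F
  5   T   T   T   T   T   T   T   T   T   T   T   T   T   T
  6   T   T   T   T   T   T   T   T   T   T   T   T   T   T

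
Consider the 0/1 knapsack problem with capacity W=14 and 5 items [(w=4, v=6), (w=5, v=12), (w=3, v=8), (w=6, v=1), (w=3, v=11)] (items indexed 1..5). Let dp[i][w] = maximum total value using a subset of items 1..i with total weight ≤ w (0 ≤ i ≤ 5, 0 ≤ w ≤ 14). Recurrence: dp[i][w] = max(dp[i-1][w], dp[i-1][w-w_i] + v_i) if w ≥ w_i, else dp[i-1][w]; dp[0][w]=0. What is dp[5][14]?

i\w   0   1   2   3   4   5   6   7   8   9  10  11  12  13  14
  0   0   0   0   0   0   0   0   0   0   0   0   0   0   0   0
  1   0   0   0   0   6   6   6   6   6   6   6   6   6   6   6
  2   0   0   0   0   6  12  12  12  12  18  18  18  18  18  18
  3   0   0   0   8   8  12  12  14  20  20  20  20  26  26  26
  4   0   0   0   8   8  12  12  14  20  20  20  20  26  26  26
  5   0   0   0  11  11  12  19  19  23  23  25  31  31  31  31

31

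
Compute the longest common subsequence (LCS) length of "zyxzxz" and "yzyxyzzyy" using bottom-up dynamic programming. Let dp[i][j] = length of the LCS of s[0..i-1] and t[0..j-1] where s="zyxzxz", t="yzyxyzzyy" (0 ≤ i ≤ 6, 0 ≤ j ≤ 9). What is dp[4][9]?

   ''  y  z  y  x  y  z  z  y  y
''  0  0  0  0  0  0  0  0  0  0
 z  0  0  1  1  1  1  1  1  1  1
 y  0  1  1  2  2  2  2  2  2  2
 x  0  1  1  2  3  3  3  3  3  3
 z  0  1  2  2  3  3  4  4  4  4
 x  0  1  2  2  3  3  4  4  4  4
 z  0  1  2  2  3  3  4  5  5  5

4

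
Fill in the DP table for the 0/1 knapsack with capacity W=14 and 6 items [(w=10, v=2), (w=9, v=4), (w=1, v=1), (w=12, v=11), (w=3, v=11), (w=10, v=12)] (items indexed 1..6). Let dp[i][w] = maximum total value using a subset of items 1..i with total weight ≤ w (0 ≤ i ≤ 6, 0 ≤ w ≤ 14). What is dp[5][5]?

i\w   0   1   2   3   4   5   6   7   8   9  10  11  12  13  14
  0   0   0   0   0   0   0   0   0   0   0   0   0   0   0   0
  1   0   0   0   0   0   0   0   0   0   0   2   2   2   2   2
  2   0   0   0   0   0   0   0   0   0   4   4   4   4   4   4
  3   0   1   1   1   1   1   1   1   1   4   5   5   5   5   5
  4   0   1   1   1   1   1   1   1   1   4   5   5  11  12  12
  5   0   1   1  11  12  12  12  12  12  12  12  12  15  16  16
  6   0   1   1  11  12  12  12  12  12  12  12  13  15  23  24

12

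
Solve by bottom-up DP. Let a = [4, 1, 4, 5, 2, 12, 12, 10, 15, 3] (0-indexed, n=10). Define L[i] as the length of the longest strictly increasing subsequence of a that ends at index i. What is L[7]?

4

   i    0    1    2    3    4    5    6    7    8    9
a[i]    4    1    4    5    2   12   12   10   15    3
L[i]    1    1    2    3    2    4    4    4    5    3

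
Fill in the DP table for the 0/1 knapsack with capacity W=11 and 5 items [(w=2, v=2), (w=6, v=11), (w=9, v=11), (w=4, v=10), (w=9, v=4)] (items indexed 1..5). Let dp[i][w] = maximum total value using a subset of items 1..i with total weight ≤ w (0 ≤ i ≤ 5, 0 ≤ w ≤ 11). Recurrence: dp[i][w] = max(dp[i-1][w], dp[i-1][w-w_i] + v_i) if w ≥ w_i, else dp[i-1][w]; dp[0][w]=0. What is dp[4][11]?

i\w   0   1   2   3   4   5   6   7   8   9  10  11
  0   0   0   0   0   0   0   0   0   0   0   0   0
  1   0   0   2   2   2   2   2   2   2   2   2   2
  2   0   0   2   2   2   2  11  11  13  13  13  13
  3   0   0   2   2   2   2  11  11  13  13  13  13
  4   0   0   2   2  10  10  12  12  13  13  21  21
  5   0   0   2   2  10  10  12  12  13  13  21  21

21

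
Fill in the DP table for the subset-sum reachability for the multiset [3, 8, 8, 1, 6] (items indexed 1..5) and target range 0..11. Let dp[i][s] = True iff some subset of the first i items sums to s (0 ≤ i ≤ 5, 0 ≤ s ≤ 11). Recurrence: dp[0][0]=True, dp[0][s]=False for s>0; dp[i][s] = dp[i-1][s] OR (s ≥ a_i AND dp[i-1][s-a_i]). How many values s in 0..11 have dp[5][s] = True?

i\s   0   1   2   3   4   5   6   7   8   9  10  11
  0   T   F   F   F   F   F   F   F   F   F   F   F
  1   T   F   F   T   F   F   F   F   F   F   F   F
  2   T   F   F   T   F   F   F   F   T   F   F   T
  3   T   F   F   T   F   F   F   F   T   F   F   T
  4   T   T   F   T   T   F   F   F   T   T   F   T
  5   T   T   F   T   T   F   T   T   T   T   T   T

10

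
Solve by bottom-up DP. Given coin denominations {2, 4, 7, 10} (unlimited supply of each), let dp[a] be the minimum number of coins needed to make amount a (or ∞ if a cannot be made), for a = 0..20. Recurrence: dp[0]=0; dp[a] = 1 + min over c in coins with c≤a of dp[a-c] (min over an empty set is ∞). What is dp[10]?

 a  0  1  2  3  4  5  6  7  8  9 10 11 12 13 14 15 16 17 18 19 20
dp  0  -  1  -  1  -  2  1  2  2  1  2  2  3  2  3  3  2  3  3  2
(- denotes ∞ / unreachable)

1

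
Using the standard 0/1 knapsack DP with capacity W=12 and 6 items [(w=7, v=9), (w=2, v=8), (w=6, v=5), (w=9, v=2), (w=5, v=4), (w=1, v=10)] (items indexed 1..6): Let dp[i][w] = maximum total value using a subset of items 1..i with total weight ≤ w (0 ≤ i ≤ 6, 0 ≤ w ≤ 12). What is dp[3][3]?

i\w   0   1   2   3   4   5   6   7   8   9  10  11  12
  0   0   0   0   0   0   0   0   0   0   0   0   0   0
  1   0   0   0   0   0   0   0   9   9   9   9   9   9
  2   0   0   8   8   8   8   8   9   9  17  17  17  17
  3   0   0   8   8   8   8   8   9  13  17  17  17  17
  4   0   0   8   8   8   8   8   9  13  17  17  17  17
  5   0   0   8   8   8   8   8  12  13  17  17  17  17
  6   0  10  10  18  18  18  18  18  22  23  27  27  27

8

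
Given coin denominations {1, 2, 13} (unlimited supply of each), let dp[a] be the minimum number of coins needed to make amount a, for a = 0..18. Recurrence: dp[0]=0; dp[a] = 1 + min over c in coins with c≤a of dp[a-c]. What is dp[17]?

3

 a  0  1  2  3  4  5  6  7  8  9 10 11 12 13 14 15 16 17 18
dp  0  1  1  2  2  3  3  4  4  5  5  6  6  1  2  2  3  3  4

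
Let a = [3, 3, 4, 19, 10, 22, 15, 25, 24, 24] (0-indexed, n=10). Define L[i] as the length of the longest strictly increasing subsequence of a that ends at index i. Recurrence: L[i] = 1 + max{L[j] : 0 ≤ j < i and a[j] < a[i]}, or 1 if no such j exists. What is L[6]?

   i    0    1    2    3    4    5    6    7    8    9
a[i]    3    3    4   19   10   22   15   25   24   24
L[i]    1    1    2    3    3    4    4    5    5    5

4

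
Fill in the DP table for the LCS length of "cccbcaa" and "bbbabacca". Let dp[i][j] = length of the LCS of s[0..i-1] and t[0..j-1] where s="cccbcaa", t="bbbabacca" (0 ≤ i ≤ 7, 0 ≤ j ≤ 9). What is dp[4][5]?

   ''  b  b  b  a  b  a  c  c  a
''  0  0  0  0  0  0  0  0  0  0
 c  0  0  0  0  0  0  0  1  1  1
 c  0  0  0  0  0  0  0  1  2  2
 c  0  0  0  0  0  0  0  1  2  2
 b  0  1  1  1  1  1  1  1  2  2
 c  0  1  1  1  1  1  1  2  2  2
 a  0  1  1  1  2  2  2  2  2  3
 a  0  1  1  1  2  2  3  3  3  3

1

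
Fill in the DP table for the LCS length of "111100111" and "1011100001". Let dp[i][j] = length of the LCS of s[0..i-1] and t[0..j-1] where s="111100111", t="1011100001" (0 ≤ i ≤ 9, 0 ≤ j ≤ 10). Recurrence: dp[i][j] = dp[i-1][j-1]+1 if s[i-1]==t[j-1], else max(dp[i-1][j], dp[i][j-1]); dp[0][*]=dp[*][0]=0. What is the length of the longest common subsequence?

   ''  1  0  1  1  1  0  0  0  0  1
''  0  0  0  0  0  0  0  0  0  0  0
 1  0  1  1  1  1  1  1  1  1  1  1
 1  0  1  1  2  2  2  2  2  2  2  2
 1  0  1  1  2  3  3  3  3  3  3  3
 1  0  1  1  2  3  4  4  4  4  4  4
 0  0  1  2  2  3  4  5  5  5  5  5
 0  0  1  2  2  3  4  5  6  6  6  6
 1  0  1  2  3  3  4  5  6  6  6  7
 1  0  1  2  3  4  4  5  6  6  6  7
 1  0  1  2  3  4  5  5  6  6  6  7

7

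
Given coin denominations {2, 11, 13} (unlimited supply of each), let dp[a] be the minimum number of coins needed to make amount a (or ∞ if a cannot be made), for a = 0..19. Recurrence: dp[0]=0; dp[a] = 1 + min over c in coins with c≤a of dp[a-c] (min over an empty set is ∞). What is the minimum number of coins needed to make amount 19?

 a  0  1  2  3  4  5  6  7  8  9 10 11 12 13 14 15 16 17 18 19
dp  0  -  1  -  2  -  3  -  4  -  5  1  6  1  7  2  8  3  9  4
(- denotes ∞ / unreachable)

4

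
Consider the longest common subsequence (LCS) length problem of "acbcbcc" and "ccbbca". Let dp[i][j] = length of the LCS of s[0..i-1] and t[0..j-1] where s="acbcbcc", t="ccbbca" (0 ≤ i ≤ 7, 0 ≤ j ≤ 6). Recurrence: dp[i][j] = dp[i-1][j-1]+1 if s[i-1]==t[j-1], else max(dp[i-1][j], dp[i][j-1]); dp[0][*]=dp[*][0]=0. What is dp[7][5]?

   ''  c  c  b  b  c  a
''  0  0  0  0  0  0  0
 a  0  0  0  0  0  0  1
 c  0  1  1  1  1  1  1
 b  0  1  1  2  2  2  2
 c  0  1  2  2  2  3  3
 b  0  1  2  3  3  3  3
 c  0  1  2  3  3  4  4
 c  0  1  2  3  3  4  4

4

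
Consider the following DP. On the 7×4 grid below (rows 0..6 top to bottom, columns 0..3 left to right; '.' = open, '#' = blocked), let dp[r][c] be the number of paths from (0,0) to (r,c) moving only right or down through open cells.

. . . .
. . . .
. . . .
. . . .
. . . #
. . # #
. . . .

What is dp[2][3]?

r\c   0   1   2   3
  0   1   1   1   1
  1   1   2   3   4
  2   1   3   6  10
  3   1   4  10  20
  4   1   5  15   0
  5   1   6   0   0
  6   1   7   7   7

10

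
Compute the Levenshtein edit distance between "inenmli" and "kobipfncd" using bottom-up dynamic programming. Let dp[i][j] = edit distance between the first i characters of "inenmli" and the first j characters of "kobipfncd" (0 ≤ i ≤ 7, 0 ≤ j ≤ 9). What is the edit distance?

   ''  k  o  b  i  p  f  n  c  d
''  0  1  2  3  4  5  6  7  8  9
 i  1  1  2  3  3  4  5  6  7  8
 n  2  2  2  3  4  4  5  5  6  7
 e  3  3  3  3  4  5  5  6  6  7
 n  4  4  4  4  4  5  6  5  6  7
 m  5  5  5  5  5  5  6  6  6  7
 l  6  6  6  6  6  6  6  7  7  7
 i  7  7  7  7  6  7  7  7  8  8

8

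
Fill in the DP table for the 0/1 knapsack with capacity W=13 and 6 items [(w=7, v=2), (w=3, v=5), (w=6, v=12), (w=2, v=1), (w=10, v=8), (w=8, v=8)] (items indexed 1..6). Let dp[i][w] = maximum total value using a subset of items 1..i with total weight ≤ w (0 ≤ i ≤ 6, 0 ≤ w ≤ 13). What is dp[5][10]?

17

i\w   0   1   2   3   4   5   6   7   8   9  10  11  12  13
  0   0   0   0   0   0   0   0   0   0   0   0   0   0   0
  1   0   0   0   0   0   0   0   2   2   2   2   2   2   2
  2   0   0   0   5   5   5   5   5   5   5   7   7   7   7
  3   0   0   0   5   5   5  12  12  12  17  17  17  17  17
  4   0   0   1   5   5   6  12  12  13  17  17  18  18  18
  5   0   0   1   5   5   6  12  12  13  17  17  18  18  18
  6   0   0   1   5   5   6  12  12  13  17  17  18  18  18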